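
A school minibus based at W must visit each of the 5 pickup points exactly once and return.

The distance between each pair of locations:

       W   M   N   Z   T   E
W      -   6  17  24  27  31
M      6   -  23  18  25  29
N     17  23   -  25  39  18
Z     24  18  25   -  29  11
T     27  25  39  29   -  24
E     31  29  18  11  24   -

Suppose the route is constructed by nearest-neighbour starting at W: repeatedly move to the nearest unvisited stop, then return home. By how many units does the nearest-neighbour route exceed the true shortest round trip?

W: M=6, N=17, Z=24, T=27, E=31 ⇒ M
M: Z=18, N=23, T=25, E=29 ⇒ Z
Z: E=11, N=25, T=29 ⇒ E
E: N=18, T=24 ⇒ N
N: T=39 ⇒ T
NN route W → M → Z → E → N → T → W costs 119.
Optimal: W → M → T → Z → E → N → W costs 106 (by enumerating all 60 distinct tours).
Excess = 119 − 106 = 13.

The nearest-neighbour route is 13 longer than optimal.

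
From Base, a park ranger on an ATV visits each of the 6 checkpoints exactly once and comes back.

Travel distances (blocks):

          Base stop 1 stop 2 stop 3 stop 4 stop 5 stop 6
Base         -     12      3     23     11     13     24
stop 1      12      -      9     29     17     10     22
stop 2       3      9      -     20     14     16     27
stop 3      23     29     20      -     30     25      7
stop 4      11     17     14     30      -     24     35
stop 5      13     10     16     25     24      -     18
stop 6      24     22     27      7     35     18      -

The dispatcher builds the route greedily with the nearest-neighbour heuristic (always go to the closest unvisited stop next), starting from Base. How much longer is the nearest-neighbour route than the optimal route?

From Base: stop 2=3, stop 4=11, stop 1=12, stop 5=13, stop 3=23, stop 6=24 → choose stop 2 (3).
From stop 2: stop 1=9, stop 4=14, stop 5=16, stop 3=20, stop 6=27 → choose stop 1 (9).
From stop 1: stop 5=10, stop 4=17, stop 6=22, stop 3=29 → choose stop 5 (10).
From stop 5: stop 6=18, stop 4=24, stop 3=25 → choose stop 6 (18).
From stop 6: stop 3=7, stop 4=35 → choose stop 3 (7).
From stop 3: stop 4=30 → choose stop 4 (30).
NN route Base → stop 2 → stop 1 → stop 5 → stop 6 → stop 3 → stop 4 → Base costs 88.
Optimal: Base → stop 2 → stop 3 → stop 6 → stop 5 → stop 1 → stop 4 → Base costs 86 (by enumerating all 360 distinct tours).
Excess = 88 − 86 = 2.

The nearest-neighbour route is 2 blocks longer than optimal.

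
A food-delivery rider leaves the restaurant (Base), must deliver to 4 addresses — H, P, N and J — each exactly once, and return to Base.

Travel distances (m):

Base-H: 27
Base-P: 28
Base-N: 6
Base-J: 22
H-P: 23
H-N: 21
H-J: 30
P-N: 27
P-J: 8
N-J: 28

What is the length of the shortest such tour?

80 m — the shortest possible round trip.

With 4 stops there are 4!/2 = 12 distinct round trips (a route and its reverse cost the same).
Base - H - P - N - J - Base: 27+23+27+28+22 = 127
Base - H - P - J - N - Base: 27+23+8+28+6 = 92
Base - H - N - P - J - Base: 27+21+27+8+22 = 105
Base - H - N - J - P - Base: 27+21+28+8+28 = 112
Base - H - J - P - N - Base: 27+30+8+27+6 = 98
Base - H - J - N - P - Base: 27+30+28+27+28 = 140
Base - P - H - N - J - Base: 28+23+21+28+22 = 122
Base - P - H - J - N - Base: 28+23+30+28+6 = 115
Base - P - N - H - J - Base: 28+27+21+30+22 = 128
Base - P - J - H - N - Base: 28+8+30+21+6 = 93
Base - N - H - P - J - Base: 6+21+23+8+22 = 80
Base - N - P - H - J - Base: 6+27+23+30+22 = 108
The minimum is 80.
One optimal route: Base → N → H → P → J → Base (or its reverse).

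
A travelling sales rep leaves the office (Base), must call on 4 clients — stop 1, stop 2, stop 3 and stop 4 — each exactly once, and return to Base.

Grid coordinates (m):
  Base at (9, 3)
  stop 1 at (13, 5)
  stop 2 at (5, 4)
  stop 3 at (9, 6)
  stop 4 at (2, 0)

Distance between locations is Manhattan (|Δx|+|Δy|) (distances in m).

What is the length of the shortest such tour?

Minimum total distance: 34 m.

With 4 stops there are 4!/2 = 12 distinct round trips (a route and its reverse cost the same).
Base - stop 1 - stop 2 - stop 3 - stop 4 - Base: 6+9+6+13+10 = 44
Base - stop 1 - stop 2 - stop 4 - stop 3 - Base: 6+9+7+13+3 = 38
Base - stop 1 - stop 3 - stop 2 - stop 4 - Base: 6+5+6+7+10 = 34
Base - stop 1 - stop 3 - stop 4 - stop 2 - Base: 6+5+13+7+5 = 36
Base - stop 1 - stop 4 - stop 2 - stop 3 - Base: 6+16+7+6+3 = 38
Base - stop 1 - stop 4 - stop 3 - stop 2 - Base: 6+16+13+6+5 = 46
Base - stop 2 - stop 1 - stop 3 - stop 4 - Base: 5+9+5+13+10 = 42
Base - stop 2 - stop 1 - stop 4 - stop 3 - Base: 5+9+16+13+3 = 46
Base - stop 2 - stop 3 - stop 1 - stop 4 - Base: 5+6+5+16+10 = 42
Base - stop 2 - stop 4 - stop 1 - stop 3 - Base: 5+7+16+5+3 = 36
Base - stop 3 - stop 1 - stop 2 - stop 4 - Base: 3+5+9+7+10 = 34
Base - stop 3 - stop 2 - stop 1 - stop 4 - Base: 3+6+9+16+10 = 44
The minimum is 34.
One optimal route: Base → stop 1 → stop 3 → stop 2 → stop 4 → Base (or its reverse).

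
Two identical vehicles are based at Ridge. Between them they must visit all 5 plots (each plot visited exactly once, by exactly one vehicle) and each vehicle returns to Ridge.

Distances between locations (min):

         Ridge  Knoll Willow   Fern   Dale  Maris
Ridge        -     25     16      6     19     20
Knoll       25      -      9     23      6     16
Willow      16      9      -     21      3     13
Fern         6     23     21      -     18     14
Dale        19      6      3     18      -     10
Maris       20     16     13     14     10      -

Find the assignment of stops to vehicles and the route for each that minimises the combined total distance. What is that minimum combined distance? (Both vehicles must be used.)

73 min — the smallest possible combined total.

There are 2^4 − 1 = 15 ways to divide the 5 stops into two non-empty groups. For each, the best each vehicle can do is its own shortest tour through its group:
  {Knoll} + {Willow, Fern, Dale, Maris}: 50 + 49 = 99
  {Willow} + {Knoll, Fern, Dale, Maris}: 32 + 61 = 93
  {Knoll, Willow} + {Fern, Dale, Maris}: 50 + 49 = 99
  {Fern} + {Knoll, Willow, Dale, Maris}: 12 + 61 = 73
  {Knoll, Fern} + {Willow, Dale, Maris}: 54 + 49 = 103
  {Willow, Fern} + {Knoll, Dale, Maris}: 43 + 61 = 104
  … (15 splits in total)
Best: vehicle 1 Ridge → Fern → Ridge = 12; vehicle 2 Ridge → Willow → Knoll → Dale → Maris → Ridge = 61; combined 73.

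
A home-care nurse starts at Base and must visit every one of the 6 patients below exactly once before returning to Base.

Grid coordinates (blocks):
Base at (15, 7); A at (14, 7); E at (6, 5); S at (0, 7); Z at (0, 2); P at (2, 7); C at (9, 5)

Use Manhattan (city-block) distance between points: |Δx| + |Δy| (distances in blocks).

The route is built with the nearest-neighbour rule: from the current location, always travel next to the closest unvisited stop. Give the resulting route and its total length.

Base → [A:1 / C:8 / E:11 / P:13 / S:15 / Z:20] → A (1)
A → [C:7 / E:10 / P:12 / S:14 / Z:19] → C (7)
C → [E:3 / P:9 / S:11 / Z:12] → E (3)
E → [P:6 / S:8 / Z:9] → P (6)
P → [S:2 / Z:7] → S (2)
S → [Z:5] → Z (5)
Return Z→Base: 20.
Total = 1 + 7 + 3 + 6 + 2 + 5 + 20 = 44.

Total distance 44 blocks via the nearest-neighbour route Base → A → C → E → P → S → Z → Base.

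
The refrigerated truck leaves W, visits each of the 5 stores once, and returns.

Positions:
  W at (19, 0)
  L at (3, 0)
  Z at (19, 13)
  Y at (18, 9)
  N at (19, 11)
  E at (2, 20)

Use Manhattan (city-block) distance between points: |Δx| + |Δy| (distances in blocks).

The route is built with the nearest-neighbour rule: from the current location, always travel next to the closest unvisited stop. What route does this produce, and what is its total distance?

76 blocks along W → Y → N → Z → E → L → W.

W → [Y:10 / N:11 / Z:13 / L:16 / E:37] → Y (10)
Y → [N:3 / Z:5 / L:24 / E:27] → N (3)
N → [Z:2 / E:26 / L:27] → Z (2)
Z → [E:24 / L:29] → E (24)
E → [L:21] → L (21)
Return L→W: 16.
Total = 10 + 3 + 2 + 24 + 21 + 16 = 76.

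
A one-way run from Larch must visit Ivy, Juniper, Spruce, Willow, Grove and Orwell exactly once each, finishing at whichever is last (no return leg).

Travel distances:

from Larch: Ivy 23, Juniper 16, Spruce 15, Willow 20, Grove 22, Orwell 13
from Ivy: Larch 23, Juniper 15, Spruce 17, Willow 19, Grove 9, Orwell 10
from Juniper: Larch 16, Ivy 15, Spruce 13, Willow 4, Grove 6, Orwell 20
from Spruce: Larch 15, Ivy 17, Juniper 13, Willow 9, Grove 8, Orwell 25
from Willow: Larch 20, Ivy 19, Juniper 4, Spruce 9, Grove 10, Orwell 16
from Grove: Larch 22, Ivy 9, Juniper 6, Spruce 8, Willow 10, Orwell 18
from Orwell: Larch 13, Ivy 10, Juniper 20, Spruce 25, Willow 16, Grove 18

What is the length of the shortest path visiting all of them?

There are 6! = 720 possible orderings.
Larch - Ivy - Juniper - Spruce - Willow - Grove - Orwell: 23+15+13+9+10+18 = 88
Larch - Ivy - Juniper - Spruce - Willow - Orwell - Grove: 23+15+13+9+16+18 = 94
Larch - Ivy - Juniper - Spruce - Grove - Willow - Orwell: 23+15+13+8+10+16 = 85
Larch - Ivy - Juniper - Spruce - Grove - Orwell - Willow: 23+15+13+8+18+16 = 93
Larch - Ivy - Juniper - Spruce - Orwell - Willow - Grove: 23+15+13+25+16+10 = 102
Larch - Ivy - Juniper - Spruce - Orwell - Grove - Willow: 23+15+13+25+18+10 = 104
Larch - Ivy - Juniper - Willow - Spruce - Grove - Orwell: 23+15+4+9+8+18 = 77
Larch - Ivy - Juniper - Willow - Spruce - Orwell - Grove: 23+15+4+9+25+18 = 94
… (712 more)
Larch - Orwell - Ivy - Grove - Juniper - Willow - Spruce: 13+10+9+6+4+9 = 51  ← best
The minimum is 51.
One shortest path: Larch → Orwell → Ivy → Grove → Juniper → Willow → Spruce.

Shortest open route: 51.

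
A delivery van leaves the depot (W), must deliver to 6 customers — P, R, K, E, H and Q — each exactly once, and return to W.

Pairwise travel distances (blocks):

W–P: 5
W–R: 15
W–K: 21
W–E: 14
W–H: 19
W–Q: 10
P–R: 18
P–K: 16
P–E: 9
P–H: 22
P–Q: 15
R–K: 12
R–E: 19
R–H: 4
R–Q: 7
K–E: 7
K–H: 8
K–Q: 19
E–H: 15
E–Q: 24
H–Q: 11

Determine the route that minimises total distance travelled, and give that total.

Minimum total distance: 50 blocks.

With 6 stops there are 6!/2 = 360 distinct round trips (a route and its reverse cost the same).
W → P → R → K → E → H → Q → W: 5+18+12+7+15+11+10 = 78
W → P → R → K → E → Q → H → W: 5+18+12+7+24+11+19 = 96
W → P → R → K → H → E → Q → W: 5+18+12+8+15+24+10 = 92
W → P → R → K → H → Q → E → W: 5+18+12+8+11+24+14 = 92
W → P → R → K → Q → E → H → W: 5+18+12+19+24+15+19 = 112
W → P → R → K → Q → H → E → W: 5+18+12+19+11+15+14 = 94
W → P → R → E → K → H → Q → W: 5+18+19+7+8+11+10 = 78
W → P → R → E → K → Q → H → W: 5+18+19+7+19+11+19 = 98
… (352 more)
W → P → E → K → H → R → Q → W: 5+9+7+8+4+7+10 = 50  ← best
The minimum is 50.
One optimal route: W → P → E → K → H → R → Q → W (or its reverse).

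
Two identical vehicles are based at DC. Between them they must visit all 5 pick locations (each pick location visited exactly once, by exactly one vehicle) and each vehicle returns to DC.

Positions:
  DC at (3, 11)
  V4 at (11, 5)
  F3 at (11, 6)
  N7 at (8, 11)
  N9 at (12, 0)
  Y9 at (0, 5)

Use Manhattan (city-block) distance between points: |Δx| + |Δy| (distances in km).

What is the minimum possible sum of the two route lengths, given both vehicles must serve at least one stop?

Check every non-empty split of the stops between the two vehicles; for each half take its own optimal tour:
  {V4} + {F3, N7, N9, Y9}: 28 + 46 = 74
  {F3} + {V4, N7, N9, Y9}: 26 + 46 = 72
  {V4, F3} + {N7, N9, Y9}: 28 + 46 = 74
  {N7} + {V4, F3, N9, Y9}: 10 + 46 = 56
  {V4, N7} + {F3, N9, Y9}: 28 + 46 = 74
  {F3, N7} + {V4, N9, Y9}: 26 + 46 = 72
  … (15 splits in total)
Best: vehicle 1 DC → N7 → DC = 10; vehicle 2 DC → F3 → V4 → N9 → Y9 → DC = 46; combined 56.

Minimum combined distance: 56 km.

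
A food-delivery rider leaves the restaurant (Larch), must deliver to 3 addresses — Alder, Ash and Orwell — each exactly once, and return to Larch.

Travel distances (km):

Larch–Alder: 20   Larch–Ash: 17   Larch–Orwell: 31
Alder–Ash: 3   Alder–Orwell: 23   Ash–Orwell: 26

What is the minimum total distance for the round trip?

74 km — the shortest possible round trip.

There are 3 distinct closed tours to check (reversals are equivalent).
Larch-Alder-Ash-Orwell-Larch: 20+3+26+31 = 80
Larch-Alder-Orwell-Ash-Larch: 20+23+26+17 = 86
Larch-Ash-Alder-Orwell-Larch: 17+3+23+31 = 74
The minimum is 74.
One optimal route: Larch → Ash → Alder → Orwell → Larch (or its reverse).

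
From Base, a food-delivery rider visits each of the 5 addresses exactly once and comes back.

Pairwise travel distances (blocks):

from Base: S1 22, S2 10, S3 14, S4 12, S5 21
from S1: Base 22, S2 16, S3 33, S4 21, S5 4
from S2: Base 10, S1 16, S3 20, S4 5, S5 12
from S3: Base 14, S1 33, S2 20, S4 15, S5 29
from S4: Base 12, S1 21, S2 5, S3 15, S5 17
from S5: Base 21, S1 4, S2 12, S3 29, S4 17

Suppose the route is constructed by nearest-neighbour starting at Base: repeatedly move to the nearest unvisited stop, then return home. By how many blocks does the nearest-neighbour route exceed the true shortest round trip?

The nearest-neighbour route is 13 blocks longer than optimal.

From Base: S2=10, S4=12, S3=14, S5=21, S1=22 → choose S2 (10).
From S2: S4=5, S5=12, S1=16, S3=20 → choose S4 (5).
From S4: S3=15, S5=17, S1=21 → choose S3 (15).
From S3: S5=29, S1=33 → choose S5 (29).
From S5: S1=4 → choose S1 (4).
NN route Base → S2 → S4 → S3 → S5 → S1 → Base costs 85.
Optimal: Base → S1 → S5 → S2 → S4 → S3 → Base costs 72 (by enumerating all 60 distinct tours).
Excess = 85 − 72 = 13.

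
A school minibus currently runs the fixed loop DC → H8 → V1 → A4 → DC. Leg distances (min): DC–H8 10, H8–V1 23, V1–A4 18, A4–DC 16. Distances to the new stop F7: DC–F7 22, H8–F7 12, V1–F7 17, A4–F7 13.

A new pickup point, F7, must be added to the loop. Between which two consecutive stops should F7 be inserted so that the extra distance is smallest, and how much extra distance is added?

+6 min — insert F7 between H8 and V1.

Insertion cost between consecutive stops i–j is d(i,F7) + d(F7,j) − d(i,j):
  between DC and H8: 22 + 12 − 10 = 24
  between H8 and V1: 12 + 17 − 23 = 6
  between V1 and A4: 17 + 13 − 18 = 12
  between A4 and DC: 13 + 22 − 16 = 19
Cheapest insertion is between H8 and V1, adding 6.
New total = 67 + 6 = 73.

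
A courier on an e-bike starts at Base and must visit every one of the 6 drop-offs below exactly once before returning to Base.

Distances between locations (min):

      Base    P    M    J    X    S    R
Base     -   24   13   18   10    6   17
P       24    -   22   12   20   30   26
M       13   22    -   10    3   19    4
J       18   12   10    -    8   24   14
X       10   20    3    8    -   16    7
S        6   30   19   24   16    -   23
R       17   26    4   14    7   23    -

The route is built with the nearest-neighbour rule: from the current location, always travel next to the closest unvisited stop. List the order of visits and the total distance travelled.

79 min along Base → S → X → M → R → J → P → Base.

From Base: distances to unvisited — S=6, X=10, M=13, R=17, J=18, P=24. Nearest is S (6).
From S: distances to unvisited — X=16, M=19, R=23, J=24, P=30. Nearest is X (16).
From X: distances to unvisited — M=3, R=7, J=8, P=20. Nearest is M (3).
From M: distances to unvisited — R=4, J=10, P=22. Nearest is R (4).
From R: distances to unvisited — J=14, P=26. Nearest is J (14).
From J: distances to unvisited — P=12. Nearest is P (12).
Return P→Base: 24.
Total = 6 + 16 + 3 + 4 + 14 + 12 + 24 = 79.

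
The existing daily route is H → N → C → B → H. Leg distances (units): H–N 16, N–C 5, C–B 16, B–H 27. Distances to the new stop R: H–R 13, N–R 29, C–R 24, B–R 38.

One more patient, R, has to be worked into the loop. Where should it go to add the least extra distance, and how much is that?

Insertion cost between consecutive stops i–j is d(i,R) + d(R,j) − d(i,j):
  between H and N: 13 + 29 − 16 = 26
  between N and C: 29 + 24 − 5 = 48
  between C and B: 24 + 38 − 16 = 46
  between B and H: 38 + 13 − 27 = 24
Cheapest insertion is between B and H, adding 24.
New total = 64 + 24 = 88.

+24 — insert R between B and H.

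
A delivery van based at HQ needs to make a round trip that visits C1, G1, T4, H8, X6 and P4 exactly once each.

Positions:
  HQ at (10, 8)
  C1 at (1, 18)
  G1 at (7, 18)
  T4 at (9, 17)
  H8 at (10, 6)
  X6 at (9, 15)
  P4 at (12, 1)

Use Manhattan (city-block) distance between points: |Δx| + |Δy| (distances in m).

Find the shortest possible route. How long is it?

HQ → C1 → G1 → T4 → H8 → X6 → P4 → HQ: 19+6+3+12+10+17+9 = 76
HQ → C1 → G1 → T4 → H8 → P4 → X6 → HQ: 19+6+3+12+7+17+8 = 72
HQ → C1 → G1 → T4 → X6 → H8 → P4 → HQ: 19+6+3+2+10+7+9 = 56
HQ → C1 → G1 → T4 → X6 → P4 → H8 → HQ: 19+6+3+2+17+7+2 = 56
HQ → C1 → G1 → T4 → P4 → H8 → X6 → HQ: 19+6+3+19+7+10+8 = 72
HQ → C1 → G1 → T4 → P4 → X6 → H8 → HQ: 19+6+3+19+17+10+2 = 76
HQ → C1 → G1 → H8 → T4 → X6 → P4 → HQ: 19+6+15+12+2+17+9 = 80
HQ → C1 → G1 → H8 → T4 → P4 → X6 → HQ: 19+6+15+12+19+17+8 = 96
… (352 more)
The minimum is 56.
One optimal route: HQ → C1 → G1 → T4 → X6 → H8 → P4 → HQ (or its reverse).

Shortest round trip = 56 m.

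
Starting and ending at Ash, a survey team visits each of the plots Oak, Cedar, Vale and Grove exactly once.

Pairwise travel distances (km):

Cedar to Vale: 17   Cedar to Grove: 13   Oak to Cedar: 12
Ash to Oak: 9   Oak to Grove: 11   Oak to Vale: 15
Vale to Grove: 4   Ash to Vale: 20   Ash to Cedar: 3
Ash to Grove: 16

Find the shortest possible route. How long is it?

Minimum total distance: 44 km.

There are 12 distinct closed tours to check (reversals are equivalent).
Ash-Oak-Cedar-Vale-Grove-Ash: 9+12+17+4+16 = 58
Ash-Oak-Cedar-Grove-Vale-Ash: 9+12+13+4+20 = 58
Ash-Oak-Vale-Cedar-Grove-Ash: 9+15+17+13+16 = 70
Ash-Oak-Vale-Grove-Cedar-Ash: 9+15+4+13+3 = 44
Ash-Oak-Grove-Cedar-Vale-Ash: 9+11+13+17+20 = 70
Ash-Oak-Grove-Vale-Cedar-Ash: 9+11+4+17+3 = 44
Ash-Cedar-Oak-Vale-Grove-Ash: 3+12+15+4+16 = 50
Ash-Cedar-Oak-Grove-Vale-Ash: 3+12+11+4+20 = 50
Ash-Cedar-Vale-Oak-Grove-Ash: 3+17+15+11+16 = 62
Ash-Cedar-Grove-Oak-Vale-Ash: 3+13+11+15+20 = 62
Ash-Vale-Oak-Cedar-Grove-Ash: 20+15+12+13+16 = 76
Ash-Vale-Cedar-Oak-Grove-Ash: 20+17+12+11+16 = 76
The minimum is 44.
One optimal route: Ash → Oak → Vale → Grove → Cedar → Ash (or its reverse).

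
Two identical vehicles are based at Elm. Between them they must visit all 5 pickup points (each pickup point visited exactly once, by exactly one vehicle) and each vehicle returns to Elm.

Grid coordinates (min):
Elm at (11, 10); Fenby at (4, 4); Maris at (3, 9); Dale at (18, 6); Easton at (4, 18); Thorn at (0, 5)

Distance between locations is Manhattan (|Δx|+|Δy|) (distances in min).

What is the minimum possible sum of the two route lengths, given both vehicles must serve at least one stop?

There are 2^4 − 1 = 15 ways to divide the 5 stops into two non-empty groups. For each, the best each vehicle can do is its own shortest tour through its group:
  {Fenby} + {Maris, Dale, Easton, Thorn}: 26 + 62 = 88
  {Maris} + {Fenby, Dale, Easton, Thorn}: 18 + 64 = 82
  {Fenby, Maris} + {Dale, Easton, Thorn}: 28 + 62 = 90
  {Dale} + {Fenby, Maris, Easton, Thorn}: 22 + 50 = 72
  {Fenby, Dale} + {Maris, Easton, Thorn}: 40 + 48 = 88
  {Maris, Dale} + {Fenby, Easton, Thorn}: 38 + 50 = 88
  … (15 splits in total)
Best: vehicle 1 Elm → Dale → Elm = 22; vehicle 2 Elm → Fenby → Thorn → Maris → Easton → Elm = 50; combined 72.

Minimum combined distance: 72 min.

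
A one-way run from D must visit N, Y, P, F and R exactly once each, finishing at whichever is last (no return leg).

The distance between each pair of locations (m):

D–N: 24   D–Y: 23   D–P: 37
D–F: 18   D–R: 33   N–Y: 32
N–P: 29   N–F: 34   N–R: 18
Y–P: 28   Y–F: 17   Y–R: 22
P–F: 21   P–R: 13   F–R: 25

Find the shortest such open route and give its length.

There are 5! = 120 possible orderings.
D - N - Y - P - F - R: 24+32+28+21+25 = 130
D - N - Y - P - R - F: 24+32+28+13+25 = 122
D - N - Y - F - P - R: 24+32+17+21+13 = 107
D - N - Y - F - R - P: 24+32+17+25+13 = 111
D - N - Y - R - P - F: 24+32+22+13+21 = 112
D - N - Y - R - F - P: 24+32+22+25+21 = 124
D - N - P - Y - F - R: 24+29+28+17+25 = 123
D - N - P - Y - R - F: 24+29+28+22+25 = 128
D - N - P - F - Y - R: 24+29+21+17+22 = 113
D - N - P - F - R - Y: 24+29+21+25+22 = 121
D - N - P - R - Y - F: 24+29+13+22+17 = 105
D - N - P - R - F - Y: 24+29+13+25+17 = 108
D - N - F - Y - P - R: 24+34+17+28+13 = 116
D - N - F - Y - R - P: 24+34+17+22+13 = 110
… (106 more)
D - Y - F - P - R - N: 23+17+21+13+18 = 92  ← best
The minimum is 92.
One shortest path: D → Y → F → P → R → N.

Minimum one-way distance = 92 m.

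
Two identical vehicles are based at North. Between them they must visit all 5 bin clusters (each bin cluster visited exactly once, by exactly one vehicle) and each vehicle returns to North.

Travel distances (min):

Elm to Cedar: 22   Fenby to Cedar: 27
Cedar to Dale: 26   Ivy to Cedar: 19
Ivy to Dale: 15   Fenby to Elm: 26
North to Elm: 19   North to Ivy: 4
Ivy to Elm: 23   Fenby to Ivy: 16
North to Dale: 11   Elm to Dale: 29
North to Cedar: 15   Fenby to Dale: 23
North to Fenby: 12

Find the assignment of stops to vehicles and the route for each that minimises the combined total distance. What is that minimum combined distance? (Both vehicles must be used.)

105 min — the smallest possible combined total.

Try each way of splitting the stops between the two vehicles (each non-empty) and, for each split, find the best tour for each vehicle:
  {Fenby} + {Ivy, Elm, Cedar, Dale}: 24 + 85 = 109
  {Ivy} + {Fenby, Elm, Cedar, Dale}: 8 + 97 = 105
  {Fenby, Ivy} + {Elm, Cedar, Dale}: 32 + 77 = 109
  {Elm} + {Fenby, Ivy, Cedar, Dale}: 38 + 84 = 122
  {Fenby, Elm} + {Ivy, Cedar, Dale}: 57 + 60 = 117
  {Ivy, Elm} + {Fenby, Cedar, Dale}: 46 + 76 = 122
  … (15 splits in total)
Best: vehicle 1 North → Ivy → North = 8; vehicle 2 North → Fenby → Elm → Cedar → Dale → North = 97; combined 105.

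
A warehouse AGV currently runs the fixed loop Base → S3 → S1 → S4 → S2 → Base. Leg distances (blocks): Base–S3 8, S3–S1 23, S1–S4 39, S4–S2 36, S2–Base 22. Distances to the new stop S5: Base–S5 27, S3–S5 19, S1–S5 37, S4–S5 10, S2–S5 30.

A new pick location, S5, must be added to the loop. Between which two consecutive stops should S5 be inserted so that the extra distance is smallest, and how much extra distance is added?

Insertion cost between consecutive stops i–j is d(i,S5) + d(S5,j) − d(i,j):
  between Base and S3: 27 + 19 − 8 = 38
  between S3 and S1: 19 + 37 − 23 = 33
  between S1 and S4: 37 + 10 − 39 = 8
  between S4 and S2: 10 + 30 − 36 = 4
  between S2 and Base: 30 + 27 − 22 = 35
Cheapest insertion is between S4 and S2, adding 4.
New total = 128 + 4 = 132.

Adding 4 blocks by placing S5 on the S4–S2 leg.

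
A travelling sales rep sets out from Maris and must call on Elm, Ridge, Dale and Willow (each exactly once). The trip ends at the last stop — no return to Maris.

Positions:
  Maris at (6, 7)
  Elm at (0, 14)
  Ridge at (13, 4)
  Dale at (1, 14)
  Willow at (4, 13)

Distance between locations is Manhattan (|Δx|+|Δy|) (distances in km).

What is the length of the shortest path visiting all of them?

Minimum one-way distance = 33 km.

There are 4! = 24 possible orderings.
Maris - Elm - Ridge - Dale - Willow: 13+23+22+4 = 62
Maris - Elm - Ridge - Willow - Dale: 13+23+18+4 = 58
Maris - Elm - Dale - Ridge - Willow: 13+1+22+18 = 54
Maris - Elm - Dale - Willow - Ridge: 13+1+4+18 = 36
Maris - Elm - Willow - Ridge - Dale: 13+5+18+22 = 58
Maris - Elm - Willow - Dale - Ridge: 13+5+4+22 = 44
Maris - Ridge - Elm - Dale - Willow: 10+23+1+4 = 38
Maris - Ridge - Elm - Willow - Dale: 10+23+5+4 = 42
Maris - Ridge - Dale - Elm - Willow: 10+22+1+5 = 38
Maris - Ridge - Dale - Willow - Elm: 10+22+4+5 = 41
Maris - Ridge - Willow - Elm - Dale: 10+18+5+1 = 34
Maris - Ridge - Willow - Dale - Elm: 10+18+4+1 = 33
Maris - Dale - Elm - Ridge - Willow: 12+1+23+18 = 54
Maris - Dale - Elm - Willow - Ridge: 12+1+5+18 = 36
… (10 more)
The minimum is 33.
One shortest path: Maris → Ridge → Willow → Dale → Elm.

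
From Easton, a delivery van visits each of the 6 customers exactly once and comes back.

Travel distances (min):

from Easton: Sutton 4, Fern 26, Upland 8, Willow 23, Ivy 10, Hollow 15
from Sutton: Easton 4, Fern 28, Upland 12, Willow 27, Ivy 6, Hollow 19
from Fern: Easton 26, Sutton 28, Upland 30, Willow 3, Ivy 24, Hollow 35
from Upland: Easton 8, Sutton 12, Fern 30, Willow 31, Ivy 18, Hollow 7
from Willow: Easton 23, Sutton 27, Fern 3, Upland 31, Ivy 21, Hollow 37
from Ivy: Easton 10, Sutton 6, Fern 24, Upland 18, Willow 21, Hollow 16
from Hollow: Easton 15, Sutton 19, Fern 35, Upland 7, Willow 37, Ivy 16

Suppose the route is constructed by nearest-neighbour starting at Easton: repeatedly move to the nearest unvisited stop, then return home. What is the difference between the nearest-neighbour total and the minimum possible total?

Easton: Sutton=4, Upland=8, Ivy=10, Hollow=15, Willow=23, Fern=26 ⇒ Sutton
Sutton: Ivy=6, Upland=12, Hollow=19, Willow=27, Fern=28 ⇒ Ivy
Ivy: Hollow=16, Upland=18, Willow=21, Fern=24 ⇒ Hollow
Hollow: Upland=7, Fern=35, Willow=37 ⇒ Upland
Upland: Fern=30, Willow=31 ⇒ Fern
Fern: Willow=3 ⇒ Willow
NN route Easton → Sutton → Ivy → Hollow → Upland → Fern → Willow → Easton costs 89.
Optimal: Easton → Sutton → Ivy → Willow → Fern → Hollow → Upland → Easton costs 84 (by enumerating all 360 distinct tours).
Excess = 89 − 84 = 5.

The nearest-neighbour route is 5 min longer than optimal.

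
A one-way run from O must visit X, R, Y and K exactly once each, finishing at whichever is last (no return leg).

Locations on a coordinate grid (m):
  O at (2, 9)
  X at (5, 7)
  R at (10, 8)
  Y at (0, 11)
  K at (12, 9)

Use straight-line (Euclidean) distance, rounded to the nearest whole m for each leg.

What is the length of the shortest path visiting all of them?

Shortest open route: 16 m.

There are 4! = 24 possible orderings.
O - X - R - Y - K: 4+5+10+12 = 31
O - X - R - K - Y: 4+5+2+12 = 23
O - X - Y - R - K: 4+6+10+2 = 22
O - X - Y - K - R: 4+6+12+2 = 24
O - X - K - R - Y: 4+7+2+10 = 23
O - X - K - Y - R: 4+7+12+10 = 33
O - R - X - Y - K: 8+5+6+12 = 31
O - R - X - K - Y: 8+5+7+12 = 32
O - R - Y - X - K: 8+10+6+7 = 31
O - R - Y - K - X: 8+10+12+7 = 37
O - R - K - X - Y: 8+2+7+6 = 23
O - R - K - Y - X: 8+2+12+6 = 28
O - Y - X - R - K: 3+6+5+2 = 16
O - Y - X - K - R: 3+6+7+2 = 18
… (10 more)
The minimum is 16.
One shortest path: O → Y → X → R → K.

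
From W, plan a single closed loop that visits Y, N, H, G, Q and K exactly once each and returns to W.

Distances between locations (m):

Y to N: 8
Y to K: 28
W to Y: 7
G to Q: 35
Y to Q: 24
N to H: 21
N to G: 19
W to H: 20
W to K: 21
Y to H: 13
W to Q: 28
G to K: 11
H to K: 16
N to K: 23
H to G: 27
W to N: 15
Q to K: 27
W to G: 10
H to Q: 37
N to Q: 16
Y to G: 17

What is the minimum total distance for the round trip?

With 6 stops there are 6!/2 = 360 distinct round trips (a route and its reverse cost the same).
W - Y - N - H - G - Q - K - W: 7+8+21+27+35+27+21 = 146
W - Y - N - H - G - K - Q - W: 7+8+21+27+11+27+28 = 129
W - Y - N - H - Q - G - K - W: 7+8+21+37+35+11+21 = 140
W - Y - N - H - Q - K - G - W: 7+8+21+37+27+11+10 = 121
W - Y - N - H - K - G - Q - W: 7+8+21+16+11+35+28 = 126
W - Y - N - H - K - Q - G - W: 7+8+21+16+27+35+10 = 124
W - Y - N - G - H - Q - K - W: 7+8+19+27+37+27+21 = 146
W - Y - N - G - H - K - Q - W: 7+8+19+27+16+27+28 = 132
… (352 more)
W - G - K - H - Y - N - Q - W: 10+11+16+13+8+16+28 = 102  ← best
The minimum is 102.
One optimal route: W → G → K → H → Y → N → Q → W (or its reverse).

102 m — the shortest possible round trip.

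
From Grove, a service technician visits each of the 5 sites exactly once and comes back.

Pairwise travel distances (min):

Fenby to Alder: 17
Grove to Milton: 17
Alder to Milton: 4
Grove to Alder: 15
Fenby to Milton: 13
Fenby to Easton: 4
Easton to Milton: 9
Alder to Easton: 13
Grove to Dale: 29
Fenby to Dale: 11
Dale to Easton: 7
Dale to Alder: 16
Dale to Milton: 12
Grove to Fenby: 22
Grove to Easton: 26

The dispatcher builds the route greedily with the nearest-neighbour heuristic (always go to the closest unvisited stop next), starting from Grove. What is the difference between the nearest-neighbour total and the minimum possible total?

The nearest-neighbour route is 8 min longer than optimal.

Grove: Alder=15, Milton=17, Fenby=22, Easton=26, Dale=29 ⇒ Alder
Alder: Milton=4, Easton=13, Dale=16, Fenby=17 ⇒ Milton
Milton: Easton=9, Dale=12, Fenby=13 ⇒ Easton
Easton: Fenby=4, Dale=7 ⇒ Fenby
Fenby: Dale=11 ⇒ Dale
NN route Grove → Alder → Milton → Easton → Fenby → Dale → Grove costs 72.
Optimal: Grove → Fenby → Easton → Dale → Milton → Alder → Grove costs 64 (by enumerating all 60 distinct tours).
Excess = 72 − 64 = 8.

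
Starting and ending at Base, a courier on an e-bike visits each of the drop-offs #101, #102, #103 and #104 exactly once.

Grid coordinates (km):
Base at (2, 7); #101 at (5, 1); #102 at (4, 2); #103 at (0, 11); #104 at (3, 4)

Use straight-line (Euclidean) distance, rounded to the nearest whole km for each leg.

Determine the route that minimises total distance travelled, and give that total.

With 4 stops there are 4!/2 = 12 distinct round trips (a route and its reverse cost the same).
Base→#101→#102→#103→#104→Base: 7+1+10+8+3 = 29
Base→#101→#102→#104→#103→Base: 7+1+2+8+4 = 22
Base→#101→#103→#102→#104→Base: 7+11+10+2+3 = 33
Base→#101→#103→#104→#102→Base: 7+11+8+2+5 = 33
Base→#101→#104→#102→#103→Base: 7+4+2+10+4 = 27
Base→#101→#104→#103→#102→Base: 7+4+8+10+5 = 34
Base→#102→#101→#103→#104→Base: 5+1+11+8+3 = 28
Base→#102→#101→#104→#103→Base: 5+1+4+8+4 = 22
Base→#102→#103→#101→#104→Base: 5+10+11+4+3 = 33
Base→#102→#104→#101→#103→Base: 5+2+4+11+4 = 26
Base→#103→#101→#102→#104→Base: 4+11+1+2+3 = 21
Base→#103→#102→#101→#104→Base: 4+10+1+4+3 = 22
The minimum is 21.
One optimal route: Base → #103 → #101 → #102 → #104 → Base (or its reverse).

21 km — the shortest possible round trip.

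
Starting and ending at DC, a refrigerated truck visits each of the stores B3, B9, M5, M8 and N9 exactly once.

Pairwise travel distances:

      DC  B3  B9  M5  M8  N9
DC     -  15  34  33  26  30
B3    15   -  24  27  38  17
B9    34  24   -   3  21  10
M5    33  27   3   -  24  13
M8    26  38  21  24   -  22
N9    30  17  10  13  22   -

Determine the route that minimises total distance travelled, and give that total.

Shortest round trip = 95.

DC - B3 - B9 - M5 - M8 - N9 - DC: 15+24+3+24+22+30 = 118
DC - B3 - B9 - M5 - N9 - M8 - DC: 15+24+3+13+22+26 = 103
DC - B3 - B9 - M8 - M5 - N9 - DC: 15+24+21+24+13+30 = 127
DC - B3 - B9 - M8 - N9 - M5 - DC: 15+24+21+22+13+33 = 128
DC - B3 - B9 - N9 - M5 - M8 - DC: 15+24+10+13+24+26 = 112
DC - B3 - B9 - N9 - M8 - M5 - DC: 15+24+10+22+24+33 = 128
DC - B3 - M5 - B9 - M8 - N9 - DC: 15+27+3+21+22+30 = 118
DC - B3 - M5 - B9 - N9 - M8 - DC: 15+27+3+10+22+26 = 103
DC - B3 - M5 - M8 - B9 - N9 - DC: 15+27+24+21+10+30 = 127
DC - B3 - M5 - M8 - N9 - B9 - DC: 15+27+24+22+10+34 = 132
DC - B3 - M5 - N9 - B9 - M8 - DC: 15+27+13+10+21+26 = 112
DC - B3 - M5 - N9 - M8 - B9 - DC: 15+27+13+22+21+34 = 132
DC - B3 - M8 - B9 - M5 - N9 - DC: 15+38+21+3+13+30 = 120
DC - B3 - M8 - B9 - N9 - M5 - DC: 15+38+21+10+13+33 = 130
… (46 more)
DC - B3 - N9 - B9 - M5 - M8 - DC: 15+17+10+3+24+26 = 95  ← best
The minimum is 95.
One optimal route: DC → B3 → N9 → B9 → M5 → M8 → DC (or its reverse).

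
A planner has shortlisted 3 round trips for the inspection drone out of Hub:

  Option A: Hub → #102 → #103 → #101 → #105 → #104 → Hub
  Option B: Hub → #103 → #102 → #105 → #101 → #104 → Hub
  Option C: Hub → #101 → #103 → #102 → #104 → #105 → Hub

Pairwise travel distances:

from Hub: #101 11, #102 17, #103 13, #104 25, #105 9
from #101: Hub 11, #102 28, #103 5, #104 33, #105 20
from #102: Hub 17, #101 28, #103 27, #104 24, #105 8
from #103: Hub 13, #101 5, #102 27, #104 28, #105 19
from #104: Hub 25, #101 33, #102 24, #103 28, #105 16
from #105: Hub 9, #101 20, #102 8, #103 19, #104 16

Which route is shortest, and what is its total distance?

Shortest is Option C, total 92.

Option A: 17 + 27 + 5 + 20 + 16 + 25 = 110
Option B: 13 + 27 + 8 + 20 + 33 + 25 = 126
Option C: 11 + 5 + 27 + 24 + 16 + 9 = 92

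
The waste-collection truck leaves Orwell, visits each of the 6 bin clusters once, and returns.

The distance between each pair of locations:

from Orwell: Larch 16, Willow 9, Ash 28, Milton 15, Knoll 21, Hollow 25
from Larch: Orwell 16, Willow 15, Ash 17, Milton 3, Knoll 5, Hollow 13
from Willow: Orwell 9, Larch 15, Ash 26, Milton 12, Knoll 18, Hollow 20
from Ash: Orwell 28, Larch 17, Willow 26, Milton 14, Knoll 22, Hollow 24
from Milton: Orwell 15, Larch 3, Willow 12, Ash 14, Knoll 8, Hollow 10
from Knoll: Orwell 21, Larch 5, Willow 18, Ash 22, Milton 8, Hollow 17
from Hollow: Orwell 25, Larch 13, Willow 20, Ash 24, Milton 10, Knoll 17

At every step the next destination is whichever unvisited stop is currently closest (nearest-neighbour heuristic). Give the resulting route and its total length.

From Orwell: distances to unvisited — Willow=9, Milton=15, Larch=16, Knoll=21, Hollow=25, Ash=28. Nearest is Willow (9).
From Willow: distances to unvisited — Milton=12, Larch=15, Knoll=18, Hollow=20, Ash=26. Nearest is Milton (12).
From Milton: distances to unvisited — Larch=3, Knoll=8, Hollow=10, Ash=14. Nearest is Larch (3).
From Larch: distances to unvisited — Knoll=5, Hollow=13, Ash=17. Nearest is Knoll (5).
From Knoll: distances to unvisited — Hollow=17, Ash=22. Nearest is Hollow (17).
From Hollow: distances to unvisited — Ash=24. Nearest is Ash (24).
Return Ash→Orwell: 28.
Total = 9 + 12 + 3 + 5 + 17 + 24 + 28 = 98.

Total distance 98 via the nearest-neighbour route Orwell → Willow → Milton → Larch → Knoll → Hollow → Ash → Orwell.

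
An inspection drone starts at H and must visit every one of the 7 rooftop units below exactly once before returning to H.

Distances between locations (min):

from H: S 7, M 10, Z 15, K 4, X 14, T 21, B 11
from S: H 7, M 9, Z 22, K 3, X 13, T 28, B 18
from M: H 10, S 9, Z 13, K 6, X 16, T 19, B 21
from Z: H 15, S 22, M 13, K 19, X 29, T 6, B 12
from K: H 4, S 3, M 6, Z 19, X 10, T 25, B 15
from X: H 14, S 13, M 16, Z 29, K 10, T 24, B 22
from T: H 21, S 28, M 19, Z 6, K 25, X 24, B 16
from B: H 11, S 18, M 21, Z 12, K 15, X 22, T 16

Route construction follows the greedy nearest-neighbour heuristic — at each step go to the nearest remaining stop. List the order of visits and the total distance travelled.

Nearest-neighbour total = 87 min; route H → K → S → M → Z → T → B → X → H.

H → [K:4 / S:7 / M:10 / B:11 / X:14 / Z:15 / T:21] → K (4)
K → [S:3 / M:6 / X:10 / B:15 / Z:19 / T:25] → S (3)
S → [M:9 / X:13 / B:18 / Z:22 / T:28] → M (9)
M → [Z:13 / X:16 / T:19 / B:21] → Z (13)
Z → [T:6 / B:12 / X:29] → T (6)
T → [B:16 / X:24] → B (16)
B → [X:22] → X (22)
Return X→H: 14.
Total = 4 + 3 + 9 + 13 + 6 + 16 + 22 + 14 = 87.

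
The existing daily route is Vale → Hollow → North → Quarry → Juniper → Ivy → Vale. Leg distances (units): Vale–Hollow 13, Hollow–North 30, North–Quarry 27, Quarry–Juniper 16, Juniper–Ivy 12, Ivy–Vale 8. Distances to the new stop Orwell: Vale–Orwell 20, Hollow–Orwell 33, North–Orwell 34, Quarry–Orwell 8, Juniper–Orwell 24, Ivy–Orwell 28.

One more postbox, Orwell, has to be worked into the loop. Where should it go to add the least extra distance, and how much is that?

Minimum extra distance: 15, inserting Orwell between North and Quarry.

Insertion cost between consecutive stops i–j is d(i,Orwell) + d(Orwell,j) − d(i,j):
  between Vale and Hollow: 20 + 33 − 13 = 40
  between Hollow and North: 33 + 34 − 30 = 37
  between North and Quarry: 34 + 8 − 27 = 15
  between Quarry and Juniper: 8 + 24 − 16 = 16
  between Juniper and Ivy: 24 + 28 − 12 = 40
  between Ivy and Vale: 28 + 20 − 8 = 40
Cheapest insertion is between North and Quarry, adding 15.
New total = 106 + 15 = 121.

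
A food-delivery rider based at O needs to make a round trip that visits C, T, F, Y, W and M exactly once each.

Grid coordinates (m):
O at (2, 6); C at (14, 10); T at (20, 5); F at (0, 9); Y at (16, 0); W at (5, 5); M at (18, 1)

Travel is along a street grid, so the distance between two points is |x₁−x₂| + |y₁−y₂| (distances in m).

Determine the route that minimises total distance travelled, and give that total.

With 6 stops there are 6!/2 = 360 distinct round trips (a route and its reverse cost the same).
O→C→T→F→Y→W→M→O: 16+11+24+25+16+17+21 = 130
O→C→T→F→Y→M→W→O: 16+11+24+25+3+17+4 = 100
O→C→T→F→W→Y→M→O: 16+11+24+9+16+3+21 = 100
O→C→T→F→W→M→Y→O: 16+11+24+9+17+3+20 = 100
O→C→T→F→M→Y→W→O: 16+11+24+26+3+16+4 = 100
O→C→T→F→M→W→Y→O: 16+11+24+26+17+16+20 = 130
O→C→T→Y→F→W→M→O: 16+11+9+25+9+17+21 = 108
O→C→T→Y→F→M→W→O: 16+11+9+25+26+17+4 = 108
… (352 more)
O→F→C→T→M→Y→W→O: 5+15+11+6+3+16+4 = 60  ← best
The minimum is 60.
One optimal route: O → F → C → T → M → Y → W → O (or its reverse).

Shortest round trip = 60 m.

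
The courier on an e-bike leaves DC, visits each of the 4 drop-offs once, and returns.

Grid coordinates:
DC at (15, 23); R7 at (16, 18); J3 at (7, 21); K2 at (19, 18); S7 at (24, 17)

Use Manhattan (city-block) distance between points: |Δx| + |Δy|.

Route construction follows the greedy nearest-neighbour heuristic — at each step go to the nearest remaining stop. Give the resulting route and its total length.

From DC: distances to unvisited — R7=6, K2=9, J3=10, S7=15. Nearest is R7 (6).
From R7: distances to unvisited — K2=3, S7=9, J3=12. Nearest is K2 (3).
From K2: distances to unvisited — S7=6, J3=15. Nearest is S7 (6).
From S7: distances to unvisited — J3=21. Nearest is J3 (21).
Return J3→DC: 10.
Total = 6 + 3 + 6 + 21 + 10 = 46.

Nearest-neighbour total = 46; route DC → R7 → K2 → S7 → J3 → DC.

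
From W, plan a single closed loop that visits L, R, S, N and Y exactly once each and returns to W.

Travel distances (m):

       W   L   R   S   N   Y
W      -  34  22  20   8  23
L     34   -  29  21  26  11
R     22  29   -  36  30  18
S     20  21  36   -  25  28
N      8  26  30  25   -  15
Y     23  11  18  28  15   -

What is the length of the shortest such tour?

105 m — the shortest possible round trip.

With 5 stops there are 5!/2 = 60 distinct round trips (a route and its reverse cost the same).
W - L - R - S - N - Y - W: 34+29+36+25+15+23 = 162
W - L - R - S - Y - N - W: 34+29+36+28+15+8 = 150
W - L - R - N - S - Y - W: 34+29+30+25+28+23 = 169
W - L - R - N - Y - S - W: 34+29+30+15+28+20 = 156
W - L - R - Y - S - N - W: 34+29+18+28+25+8 = 142
W - L - R - Y - N - S - W: 34+29+18+15+25+20 = 141
W - L - S - R - N - Y - W: 34+21+36+30+15+23 = 159
W - L - S - R - Y - N - W: 34+21+36+18+15+8 = 132
W - L - S - N - R - Y - W: 34+21+25+30+18+23 = 151
W - L - S - N - Y - R - W: 34+21+25+15+18+22 = 135
W - L - S - Y - R - N - W: 34+21+28+18+30+8 = 139
W - L - S - Y - N - R - W: 34+21+28+15+30+22 = 150
W - L - N - R - S - Y - W: 34+26+30+36+28+23 = 177
W - L - N - R - Y - S - W: 34+26+30+18+28+20 = 156
… (46 more)
W - R - Y - L - S - N - W: 22+18+11+21+25+8 = 105  ← best
The minimum is 105.
One optimal route: W → R → Y → L → S → N → W (or its reverse).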